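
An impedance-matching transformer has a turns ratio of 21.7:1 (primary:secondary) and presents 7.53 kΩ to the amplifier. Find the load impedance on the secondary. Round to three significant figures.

Z_s ≈ 16.0 Ω

Z_s = Z_p/(N_p/N_s)² = 7530/21.7² = 16.0 Ω.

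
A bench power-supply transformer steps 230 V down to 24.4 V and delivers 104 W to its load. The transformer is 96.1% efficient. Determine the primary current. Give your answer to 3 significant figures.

P_in = P_out/η = 104/0.961 = 108.22 W.
I_p = P_in/V_p = 108.22/230 = 0.471 A.

I_p ≈ 0.471 A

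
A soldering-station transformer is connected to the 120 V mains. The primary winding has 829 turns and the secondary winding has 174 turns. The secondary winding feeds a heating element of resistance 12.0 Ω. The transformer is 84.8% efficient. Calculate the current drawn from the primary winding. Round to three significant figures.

V_s = 120 × 174/829 = 25.187 V.
I_s = V_s/R = 25.187/12.0 = 2.0989 A.
P_out = V_s I_s = 25.187 × 2.0989 = 52.865 W.
P_in = P_out/η = 52.865/0.848 = 62.341 W.
I_p = P_in/V_p = 62.341/120 = 0.520 A.

I_p ≈ 0.520 A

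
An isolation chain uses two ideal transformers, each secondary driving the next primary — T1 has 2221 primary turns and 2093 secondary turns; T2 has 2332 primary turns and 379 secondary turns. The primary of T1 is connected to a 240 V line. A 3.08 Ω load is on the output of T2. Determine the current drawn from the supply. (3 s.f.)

I_supply ≈ 1.83 A

Secondary of T1: V = 240.00 × 2093/2221 = 226.17 V.
Secondary of T2: V = 226.17 × 379/2332 = 36.757 V.
I_load = 36.757/3.08 = 11.934 A, so P_out = 36.757 × 11.934 = 438.67 W.
All ideal ⇒ P_in = P_out, so I_supply = 438.67/240 = 1.83 A.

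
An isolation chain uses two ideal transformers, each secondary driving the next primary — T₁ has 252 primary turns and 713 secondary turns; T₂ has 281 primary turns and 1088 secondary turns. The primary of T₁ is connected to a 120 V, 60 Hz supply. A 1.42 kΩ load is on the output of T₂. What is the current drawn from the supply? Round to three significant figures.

I_supply ≈ 10.1 A

Secondary of T₁: V = 120.00 × 713/252 = 339.52 V.
Secondary of T₂: V = 339.52 × 1088/281 = 1314.6 V.
I_load = 1314.6/1420 = 0.92577 A, so P_out = 1314.6 × 0.92577 = 1217.0 W.
All ideal ⇒ P_in = P_out, so I_supply = 1217.0/120 = 10.1 A.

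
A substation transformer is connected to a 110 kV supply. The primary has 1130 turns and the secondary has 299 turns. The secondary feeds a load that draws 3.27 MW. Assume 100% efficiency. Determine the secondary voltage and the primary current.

V_s = V_p × N_s/N_p = 110000 × 299/1130 = 29106 V.
I_s = P/V_s = 3.27×10^6/29106 = 112.35 A.
I_p = I_s × N_s/N_p = 112.35 × 299/1130 = 29.7 A.

V_s ≈ 29100 V, I_p ≈ 29.7 A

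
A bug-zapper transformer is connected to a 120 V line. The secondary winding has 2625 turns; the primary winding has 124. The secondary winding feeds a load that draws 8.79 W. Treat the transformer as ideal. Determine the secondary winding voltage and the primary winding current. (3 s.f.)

V_s = V_p × N_s/N_p = 120 × 2625/124 = 2540.3 V.
I_s = P/V_s = 8.79/2540.3 = 0.0034602 A.
I_p = I_s × N_s/N_p = 0.0034602 × 2625/124 = 0.0732 A.

V_s ≈ 2540 V, I_p ≈ 0.0732 A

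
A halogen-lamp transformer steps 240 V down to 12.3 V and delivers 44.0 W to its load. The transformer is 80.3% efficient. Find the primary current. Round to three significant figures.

P_in = P_out/η = 44.0/0.803 = 54.795 W.
I_p = P_in/V_p = 54.795/240 = 0.228 A.

I_p ≈ 0.228 A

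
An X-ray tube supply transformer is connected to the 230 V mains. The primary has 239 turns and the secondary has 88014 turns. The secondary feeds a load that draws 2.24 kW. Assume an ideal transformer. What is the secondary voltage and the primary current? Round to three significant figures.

V_s ≈ 84700 V, I_p ≈ 9.74 A

V_s = V_p × N_s/N_p = 230 × 88014/239 = 84700 V.
I_s = P/V_s = 2240/84700 = 0.026446 A.
I_p = I_s × N_s/N_p = 0.026446 × 88014/239 = 9.74 A.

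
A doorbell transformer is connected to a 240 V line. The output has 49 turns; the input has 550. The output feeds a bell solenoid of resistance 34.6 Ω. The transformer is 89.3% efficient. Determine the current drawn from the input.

V_out = 240 × 49/550 = 21.382 V.
I_out = V_out/R = 21.382/34.6 = 0.61797 A.
P_out = V_out I_out = 21.382 × 0.61797 = 13.213 W.
P_in = P_out/η = 13.213/0.893 = 14.797 W.
I_in = P_in/V_in = 14.797/240 = 0.0617 A.

I_in ≈ 0.0617 A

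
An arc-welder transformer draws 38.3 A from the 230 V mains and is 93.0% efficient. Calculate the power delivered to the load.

P_out ≈ 8190 W

P_in = V_p I_p = 230 × 38.3 = 8809.0 W.
P_out = η P_in = 0.930 × 8809.0 = 8190 W.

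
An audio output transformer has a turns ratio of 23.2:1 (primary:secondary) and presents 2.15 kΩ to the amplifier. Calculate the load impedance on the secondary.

Z_s = Z_p/(N_p/N_s)² = 2150/23.2² = 3.99 Ω.

Z_s ≈ 3.99 Ω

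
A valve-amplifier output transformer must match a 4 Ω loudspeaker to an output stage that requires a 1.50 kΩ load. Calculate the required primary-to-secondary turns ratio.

Z_p/Z_s = (N_p/N_s)², so N_p/N_s = √(1500/4) = √375 = 19.4.

N_p/N_s ≈ 19.4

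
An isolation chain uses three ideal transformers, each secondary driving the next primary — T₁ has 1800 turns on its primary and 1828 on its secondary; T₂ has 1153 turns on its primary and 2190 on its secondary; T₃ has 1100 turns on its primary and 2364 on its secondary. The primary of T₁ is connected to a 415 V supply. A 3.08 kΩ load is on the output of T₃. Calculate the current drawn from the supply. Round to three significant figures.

I_supply ≈ 2.32 A

After T₁: V = 415.00 × 1828/1800 = 421.46 V.
After T₂: V = 421.46 × 2190/1153 = 800.51 V.
After T₃: V = 800.51 × 2364/1100 = 1720.4 V.
I_load = 1720.4/3080 = 0.55856 A, so P_out = 1720.4 × 0.55856 = 960.93 W.
All ideal ⇒ P_in = P_out, so I_supply = 960.93/415 = 2.32 A.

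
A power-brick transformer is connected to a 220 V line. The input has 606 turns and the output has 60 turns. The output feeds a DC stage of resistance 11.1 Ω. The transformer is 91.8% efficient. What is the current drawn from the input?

I_in ≈ 0.212 A

V_out = 220 × 60/606 = 21.782 V.
I_out = V_out/R = 21.782/11.1 = 1.9624 A.
P_out = V_out I_out = 21.782 × 1.9624 = 42.744 W.
P_in = P_out/η = 42.744/0.918 = 46.563 W.
I_in = P_in/V_in = 46.563/220 = 0.212 A.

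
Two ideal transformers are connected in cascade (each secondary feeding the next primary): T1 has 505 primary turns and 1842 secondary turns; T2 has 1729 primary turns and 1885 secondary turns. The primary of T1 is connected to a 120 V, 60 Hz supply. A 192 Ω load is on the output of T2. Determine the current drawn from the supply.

I_supply ≈ 9.88 A

Secondary of T1: V = 120.00 × 1842/505 = 437.70 V.
Secondary of T2: V = 437.70 × 1885/1729 = 477.19 V.
I_load = 477.19/192 = 2.4854 A, so P_out = 477.19 × 2.4854 = 1186.0 W.
All ideal ⇒ P_in = P_out, so I_supply = 1186.0/120 = 9.88 A.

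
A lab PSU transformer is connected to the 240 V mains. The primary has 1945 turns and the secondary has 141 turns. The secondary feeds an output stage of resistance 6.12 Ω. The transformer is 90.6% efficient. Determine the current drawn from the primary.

I_p ≈ 0.227 A

V_s = 240 × 141/1945 = 17.398 V.
I_s = V_s/R = 17.398/6.12 = 2.8429 A.
P_out = V_s I_s = 17.398 × 2.8429 = 49.462 W.
P_in = P_out/η = 49.462/0.906 = 54.594 W.
I_p = P_in/V_p = 54.594/240 = 0.227 A.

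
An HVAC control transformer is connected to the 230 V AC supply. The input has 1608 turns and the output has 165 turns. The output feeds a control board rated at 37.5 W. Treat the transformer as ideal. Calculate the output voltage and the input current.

V_out = V_in × N_out/N_in = 230 × 165/1608 = 23.601 V.
I_out = P/V_out = 37.5/23.601 = 1.5889 A.
I_in = I_out × N_out/N_in = 1.5889 × 165/1608 = 0.163 A.

V_out ≈ 23.6 V, I_in ≈ 0.163 A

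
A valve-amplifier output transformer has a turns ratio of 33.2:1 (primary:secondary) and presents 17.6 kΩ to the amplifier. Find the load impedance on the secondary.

Z_s = Z_p/(N_p/N_s)² = 17600/33.2² = 16.0 Ω.

Z_s ≈ 16.0 Ω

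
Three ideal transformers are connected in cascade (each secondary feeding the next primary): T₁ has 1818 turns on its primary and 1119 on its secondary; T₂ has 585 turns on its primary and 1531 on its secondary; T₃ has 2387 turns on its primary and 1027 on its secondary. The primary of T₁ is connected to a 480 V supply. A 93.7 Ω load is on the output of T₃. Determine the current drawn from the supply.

I_supply ≈ 2.46 A

Secondary of T₁: V = 480.00 × 1119/1818 = 295.45 V.
Secondary of T₂: V = 295.45 × 1531/585 = 773.21 V.
Secondary of T₃: V = 773.21 × 1027/2387 = 332.67 V.
I_load = 332.67/93.7 = 3.5504 A, so P_out = 332.67 × 3.5504 = 1181.1 W.
All ideal ⇒ P_in = P_out, so I_supply = 1181.1/480 = 2.46 A.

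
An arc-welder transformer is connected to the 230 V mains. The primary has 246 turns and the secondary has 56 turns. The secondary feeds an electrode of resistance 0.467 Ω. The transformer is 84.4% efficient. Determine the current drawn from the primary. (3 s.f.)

I_p ≈ 30.2 A

V_s = 230 × 56/246 = 52.358 V.
I_s = V_s/R = 52.358/0.467 = 112.12 A.
P_out = V_s I_s = 52.358 × 112.12 = 5870.1 W.
P_in = P_out/η = 5870.1/0.844 = 6955.1 W.
I_p = P_in/V_p = 6955.1/230 = 30.2 A.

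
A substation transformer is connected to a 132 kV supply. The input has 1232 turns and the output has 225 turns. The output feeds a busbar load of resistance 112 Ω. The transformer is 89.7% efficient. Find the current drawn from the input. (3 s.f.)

V_out = 132000 × 225/1232 = 24107 V.
I_out = V_out/R = 24107/112 = 215.24 A.
P_out = V_out I_out = 24107 × 215.24 = 5.1889×10^6 W.
P_in = P_out/η = 5.1889×10^6/0.897 = 5.7847×10^6 W.
I_in = P_in/V_in = 5.7847×10^6/132000 = 43.8 A.

I_in ≈ 43.8 A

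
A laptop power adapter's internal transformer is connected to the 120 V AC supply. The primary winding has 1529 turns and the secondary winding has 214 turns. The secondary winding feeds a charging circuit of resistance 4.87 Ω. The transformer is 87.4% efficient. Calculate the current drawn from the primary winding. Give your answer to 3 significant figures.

I_p ≈ 0.552 A

V_s = 120 × 214/1529 = 16.795 V.
I_s = V_s/R = 16.795/4.87 = 3.4487 A.
P_out = V_s I_s = 16.795 × 3.4487 = 57.922 W.
P_in = P_out/η = 57.922/0.874 = 66.273 W.
I_p = P_in/V_p = 66.273/120 = 0.552 A.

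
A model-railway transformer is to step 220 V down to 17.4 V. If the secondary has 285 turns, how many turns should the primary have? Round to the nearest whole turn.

N_p/N_s = V_p/V_s, so N_p = 285 × 220/17.4 = 3603.4 ≈ 3603 turns.

N_p = 3603 turns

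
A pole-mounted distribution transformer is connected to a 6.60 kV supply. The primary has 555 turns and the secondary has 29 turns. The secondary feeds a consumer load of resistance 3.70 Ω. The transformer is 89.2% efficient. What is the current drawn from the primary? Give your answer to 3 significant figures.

I_p ≈ 5.46 A

V_s = 6600 × 29/555 = 344.86 V.
I_s = V_s/R = 344.86/3.70 = 93.207 A.
P_out = V_s I_s = 344.86 × 93.207 = 32144 W.
P_in = P_out/η = 32144/0.892 = 36036 W.
I_p = P_in/V_p = 36036/6600 = 5.46 A.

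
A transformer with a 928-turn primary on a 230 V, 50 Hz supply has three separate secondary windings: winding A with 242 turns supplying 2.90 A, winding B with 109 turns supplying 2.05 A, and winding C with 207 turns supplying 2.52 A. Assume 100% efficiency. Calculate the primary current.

V_A = 230 × 242/928 = 59.978 V; V_B = 230 × 109/928 = 27.015 V; V_C = 230 × 207/928 = 51.304 V.
P_out = V_A I_A + V_B I_B + V_C I_C = 59.978×2.90 + 27.015×2.05 + 51.304×2.52 = 173.94 + 55.381 + 129.29 = 358.60 W.
Ideal ⇒ P_in = P_out, so I_p = P_out/V_p = 358.60/230 = 1.56 A.

I_p ≈ 1.56 A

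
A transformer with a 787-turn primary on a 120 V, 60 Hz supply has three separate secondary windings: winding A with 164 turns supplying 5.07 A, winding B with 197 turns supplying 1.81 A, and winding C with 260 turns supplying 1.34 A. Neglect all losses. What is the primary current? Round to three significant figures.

I_p ≈ 1.95 A

V_A = 120 × 164/787 = 25.006 V; V_B = 120 × 197/787 = 30.038 V; V_C = 120 × 260/787 = 39.644 V.
P_out = V_A I_A + V_B I_B + V_C I_C = 25.006×5.07 + 30.038×1.81 + 39.644×1.34 = 126.78 + 54.369 + 53.123 = 234.27 W.
Ideal ⇒ P_in = P_out, so I_p = P_out/V_p = 234.27/120 = 1.95 A.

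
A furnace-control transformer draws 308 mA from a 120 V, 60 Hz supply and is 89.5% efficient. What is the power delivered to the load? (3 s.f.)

P_out ≈ 33.1 W

P_in = V_p I_p = 120 × 0.308 = 36.960 W.
P_out = η P_in = 0.895 × 36.960 = 33.1 W.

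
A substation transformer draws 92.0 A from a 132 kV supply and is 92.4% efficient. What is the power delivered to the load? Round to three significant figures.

P_out ≈ 1.12×10^7 W

P_in = V_p I_p = 132000 × 92.0 = 1.2144×10^7 W.
P_out = η P_in = 0.924 × 1.2144×10^7 = 1.12×10^7 W.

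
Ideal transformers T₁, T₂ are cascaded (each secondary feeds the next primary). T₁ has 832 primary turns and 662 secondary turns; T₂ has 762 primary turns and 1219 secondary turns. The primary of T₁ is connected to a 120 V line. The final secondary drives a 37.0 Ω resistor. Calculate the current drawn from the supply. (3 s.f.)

Secondary of T₁: V = 120.00 × 662/832 = 95.481 V.
Secondary of T₂: V = 95.481 × 1219/762 = 152.74 V.
I_load = 152.74/37.0 = 4.1282 A, so P_out = 152.74 × 4.1282 = 630.56 W.
All ideal ⇒ P_in = P_out, so I_supply = 630.56/120 = 5.25 A.

I_supply ≈ 5.25 A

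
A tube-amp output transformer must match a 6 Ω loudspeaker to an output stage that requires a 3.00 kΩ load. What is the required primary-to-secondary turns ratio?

Z_p/Z_s = (N_p/N_s)², so N_p/N_s = √(3000/6) = √500 = 22.4.

N_p/N_s ≈ 22.4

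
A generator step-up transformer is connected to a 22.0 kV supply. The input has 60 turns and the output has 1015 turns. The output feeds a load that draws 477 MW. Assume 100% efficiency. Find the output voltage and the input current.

V_out ≈ 372000 V, I_in ≈ 21700 A

V_out = V_in × N_out/N_in = 22000 × 1015/60 = 372170 V.
I_out = P/V_out = 4.77×10^8/372170 = 1281.7 A.
I_in = I_out × N_out/N_in = 1281.7 × 1015/60 = 21700 A.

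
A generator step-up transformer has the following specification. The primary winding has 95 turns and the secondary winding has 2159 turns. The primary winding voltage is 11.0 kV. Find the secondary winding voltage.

V_s ≈ 250000 V

V_s/V_p = N_s/N_p, so V_s = 11000 × 2159/95 = 250000 V.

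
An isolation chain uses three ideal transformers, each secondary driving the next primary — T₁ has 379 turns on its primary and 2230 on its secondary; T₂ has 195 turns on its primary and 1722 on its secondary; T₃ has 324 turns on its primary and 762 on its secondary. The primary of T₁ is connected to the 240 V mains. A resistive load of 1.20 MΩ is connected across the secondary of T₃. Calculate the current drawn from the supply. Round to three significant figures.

I_supply ≈ 2.99 A

Secondary of T₁: V = 240.00 × 2230/379 = 1412.1 V.
Secondary of T₂: V = 1412.1 × 1722/195 = 12470 V.
Secondary of T₃: V = 12470 × 762/324 = 29328 V.
I_load = 29328/(1.20×10^6) = 0.024440 A, so P_out = 29328 × 0.024440 = 716.79 W.
All ideal ⇒ P_in = P_out, so I_supply = 716.79/240 = 2.99 A.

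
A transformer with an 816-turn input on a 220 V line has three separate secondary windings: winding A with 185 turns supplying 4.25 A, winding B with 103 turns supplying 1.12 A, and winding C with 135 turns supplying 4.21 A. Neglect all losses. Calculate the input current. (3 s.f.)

I_in ≈ 1.80 A

V_A = 220 × 185/816 = 49.877 V; V_B = 220 × 103/816 = 27.770 V; V_C = 220 × 135/816 = 36.397 V.
P_out = V_A I_A + V_B I_B + V_C I_C = 49.877×4.25 + 27.770×1.12 + 36.397×4.21 = 211.98 + 31.102 + 153.23 = 396.31 W.
Ideal ⇒ P_in = P_out, so I_in = P_out/V_in = 396.31/220 = 1.80 A.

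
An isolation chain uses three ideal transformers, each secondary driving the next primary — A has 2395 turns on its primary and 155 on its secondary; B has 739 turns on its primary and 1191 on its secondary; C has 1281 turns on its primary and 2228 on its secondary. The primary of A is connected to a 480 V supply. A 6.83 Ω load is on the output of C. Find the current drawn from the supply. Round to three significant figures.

I_supply ≈ 2.31 A

After A: V = 480.00 × 155/2395 = 31.065 V.
After B: V = 31.065 × 1191/739 = 50.065 V.
After C: V = 50.065 × 2228/1281 = 87.076 V.
I_load = 87.076/6.83 = 12.749 A, so P_out = 87.076 × 12.749 = 1110.1 W.
All ideal ⇒ P_in = P_out, so I_supply = 1110.1/480 = 2.31 A.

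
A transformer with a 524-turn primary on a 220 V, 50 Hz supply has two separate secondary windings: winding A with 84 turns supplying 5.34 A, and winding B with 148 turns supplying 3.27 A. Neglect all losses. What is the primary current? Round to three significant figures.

I_p ≈ 1.78 A

V_A = 220 × 84/524 = 35.267 V; V_B = 220 × 148/524 = 62.137 V.
P_out = V_A I_A + V_B I_B = 35.267×5.34 + 62.137×3.27 = 188.33 + 203.19 = 391.52 W.
Ideal ⇒ P_in = P_out, so I_p = P_out/V_p = 391.52/220 = 1.78 A.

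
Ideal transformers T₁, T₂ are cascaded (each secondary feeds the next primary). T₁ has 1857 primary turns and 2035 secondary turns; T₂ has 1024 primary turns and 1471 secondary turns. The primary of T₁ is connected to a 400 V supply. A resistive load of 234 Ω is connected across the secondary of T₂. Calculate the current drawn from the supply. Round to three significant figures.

After T₁: V = 400.00 × 2035/1857 = 438.34 V.
After T₂: V = 438.34 × 1471/1024 = 629.69 V.
I_load = 629.69/234 = 2.6910 A, so P_out = 629.69 × 2.6910 = 1694.5 W.
All ideal ⇒ P_in = P_out, so I_supply = 1694.5/400 = 4.24 A.

I_supply ≈ 4.24 A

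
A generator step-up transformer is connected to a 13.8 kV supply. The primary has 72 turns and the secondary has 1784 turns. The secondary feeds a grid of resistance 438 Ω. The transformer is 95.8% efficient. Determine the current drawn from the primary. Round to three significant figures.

V_s = 13800 × 1784/72 = 341930 V.
I_s = V_s/R = 341930/438 = 780.67 A.
P_out = V_s I_s = 341930 × 780.67 = 2.6694×10^8 W.
P_in = P_out/η = 2.6694×10^8/0.958 = 2.7864×10^8 W.
I_p = P_in/V_p = 2.7864×10^8/13800 = 20200 A.

I_p ≈ 20200 A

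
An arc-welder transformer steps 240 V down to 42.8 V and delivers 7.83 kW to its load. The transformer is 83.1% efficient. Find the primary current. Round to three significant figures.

P_in = P_out/η = 7830/0.831 = 9422.4 W.
I_p = P_in/V_p = 9422.4/240 = 39.3 A.

I_p ≈ 39.3 A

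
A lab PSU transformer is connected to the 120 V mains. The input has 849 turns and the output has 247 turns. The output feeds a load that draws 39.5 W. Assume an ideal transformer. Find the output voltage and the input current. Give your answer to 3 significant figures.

V_out ≈ 34.9 V, I_in ≈ 0.329 A

V_out = V_in × N_out/N_in = 120 × 247/849 = 34.912 V.
I_out = P/V_out = 39.5/34.912 = 1.1314 A.
I_in = I_out × N_out/N_in = 1.1314 × 247/849 = 0.329 A.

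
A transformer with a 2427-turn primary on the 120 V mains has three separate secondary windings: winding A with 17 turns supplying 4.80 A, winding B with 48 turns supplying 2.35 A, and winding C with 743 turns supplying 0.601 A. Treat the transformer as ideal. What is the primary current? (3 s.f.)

I_p ≈ 0.264 A

V_A = 120 × 17/2427 = 0.84054 V; V_B = 120 × 48/2427 = 2.3733 V; V_C = 120 × 743/2427 = 36.737 V.
P_out = V_A I_A + V_B I_B + V_C I_C = 0.84054×4.80 + 2.3733×2.35 + 36.737×0.601 = 4.0346 + 5.5773 + 22.079 = 31.691 W.
Ideal ⇒ P_in = P_out, so I_p = P_out/V_p = 31.691/120 = 0.264 A.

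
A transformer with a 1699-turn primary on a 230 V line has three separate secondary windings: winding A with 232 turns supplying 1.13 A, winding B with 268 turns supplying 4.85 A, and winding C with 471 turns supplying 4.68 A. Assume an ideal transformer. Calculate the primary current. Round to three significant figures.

I_p ≈ 2.22 A

V_A = 230 × 232/1699 = 31.407 V; V_B = 230 × 268/1699 = 36.280 V; V_C = 230 × 471/1699 = 63.761 V.
P_out = V_A I_A + V_B I_B + V_C I_C = 31.407×1.13 + 36.280×4.85 + 63.761×4.68 = 35.490 + 175.96 + 298.40 = 509.85 W.
Ideal ⇒ P_in = P_out, so I_p = P_out/V_p = 509.85/230 = 2.22 A.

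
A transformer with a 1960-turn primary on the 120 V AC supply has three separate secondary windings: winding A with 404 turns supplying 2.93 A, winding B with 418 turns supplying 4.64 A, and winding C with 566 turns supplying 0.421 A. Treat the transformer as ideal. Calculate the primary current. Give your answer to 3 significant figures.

I_p ≈ 1.72 A

V_A = 120 × 404/1960 = 24.735 V; V_B = 120 × 418/1960 = 25.592 V; V_C = 120 × 566/1960 = 34.653 V.
P_out = V_A I_A + V_B I_B + V_C I_C = 24.735×2.93 + 25.592×4.64 + 34.653×0.421 = 72.473 + 118.75 + 14.589 = 205.81 W.
Ideal ⇒ P_in = P_out, so I_p = P_out/V_p = 205.81/120 = 1.72 A.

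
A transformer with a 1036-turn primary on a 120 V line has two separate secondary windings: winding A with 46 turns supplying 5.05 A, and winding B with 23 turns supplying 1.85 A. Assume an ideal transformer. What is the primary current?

V_A = 120 × 46/1036 = 5.3282 V; V_B = 120 × 23/1036 = 2.6641 V.
P_out = V_A I_A + V_B I_B = 5.3282×5.05 + 2.6641×1.85 = 26.907 + 4.9286 = 31.836 W.
Ideal ⇒ P_in = P_out, so I_p = P_out/V_p = 31.836/120 = 0.265 A.

I_p ≈ 0.265 A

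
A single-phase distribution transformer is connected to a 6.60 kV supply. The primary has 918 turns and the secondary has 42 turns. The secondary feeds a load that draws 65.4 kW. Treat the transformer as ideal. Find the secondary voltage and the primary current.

V_s ≈ 302 V, I_p ≈ 9.91 A

V_s = V_p × N_s/N_p = 6600 × 42/918 = 301.96 V.
I_s = P/V_s = 65400/301.96 = 216.58 A.
I_p = I_s × N_s/N_p = 216.58 × 42/918 = 9.91 A.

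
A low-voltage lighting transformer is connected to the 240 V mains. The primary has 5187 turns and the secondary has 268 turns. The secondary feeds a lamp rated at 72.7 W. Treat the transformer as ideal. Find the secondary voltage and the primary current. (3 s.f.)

V_s = V_p × N_s/N_p = 240 × 268/5187 = 12.400 V.
I_s = P/V_s = 72.7/12.400 = 5.8628 A.
I_p = I_s × N_s/N_p = 5.8628 × 268/5187 = 0.303 A.

V_s ≈ 12.4 V, I_p ≈ 0.303 A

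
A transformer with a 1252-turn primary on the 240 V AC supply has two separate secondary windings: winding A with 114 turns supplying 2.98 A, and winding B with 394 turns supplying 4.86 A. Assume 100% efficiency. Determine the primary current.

I_p ≈ 1.80 A

V_A = 240 × 114/1252 = 21.853 V; V_B = 240 × 394/1252 = 75.527 V.
P_out = V_A I_A + V_B I_B = 21.853×2.98 + 75.527×4.86 = 65.122 + 367.06 = 432.18 W.
Ideal ⇒ P_in = P_out, so I_p = P_out/V_p = 432.18/240 = 1.80 A.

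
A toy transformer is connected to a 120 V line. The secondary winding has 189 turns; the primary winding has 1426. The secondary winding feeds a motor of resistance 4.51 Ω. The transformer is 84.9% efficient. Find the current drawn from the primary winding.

V_s = 120 × 189/1426 = 15.905 V.
I_s = V_s/R = 15.905/4.51 = 3.5265 A.
P_out = V_s I_s = 15.905 × 3.5265 = 56.088 W.
P_in = P_out/η = 56.088/0.849 = 66.064 W.
I_p = P_in/V_p = 66.064/120 = 0.551 A.

I_p ≈ 0.551 A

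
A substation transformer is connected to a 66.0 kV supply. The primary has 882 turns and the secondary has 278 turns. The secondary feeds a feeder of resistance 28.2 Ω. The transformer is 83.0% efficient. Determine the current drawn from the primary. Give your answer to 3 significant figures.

I_p ≈ 280 A

V_s = 66000 × 278/882 = 20803 V.
I_s = V_s/R = 20803/28.2 = 737.69 A.
P_out = V_s I_s = 20803 × 737.69 = 1.5346×10^7 W.
P_in = P_out/η = 1.5346×10^7/0.830 = 1.8489×10^7 W.
I_p = P_in/V_p = 1.8489×10^7/66000 = 280 A.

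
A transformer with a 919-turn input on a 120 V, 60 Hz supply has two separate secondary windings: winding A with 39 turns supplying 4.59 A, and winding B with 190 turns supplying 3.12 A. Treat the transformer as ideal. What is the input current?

I_in ≈ 0.840 A

V_A = 120 × 39/919 = 5.0925 V; V_B = 120 × 190/919 = 24.810 V.
P_out = V_A I_A + V_B I_B = 5.0925×4.59 + 24.810×3.12 = 23.375 + 77.406 = 100.78 W.
Ideal ⇒ P_in = P_out, so I_in = P_out/V_in = 100.78/120 = 0.840 A.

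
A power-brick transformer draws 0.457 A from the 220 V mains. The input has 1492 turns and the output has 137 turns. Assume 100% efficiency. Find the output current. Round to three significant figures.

I_out ≈ 4.98 A

I_out/I_in = N_in/N_out, so I_out = 0.457 × 1492/137 = 4.98 A.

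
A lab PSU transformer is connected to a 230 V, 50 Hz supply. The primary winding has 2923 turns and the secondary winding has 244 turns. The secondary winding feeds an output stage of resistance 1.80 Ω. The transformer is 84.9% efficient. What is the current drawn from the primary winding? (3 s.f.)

V_s = 230 × 244/2923 = 19.199 V.
I_s = V_s/R = 19.199/1.80 = 10.666 A.
P_out = V_s I_s = 19.199 × 10.666 = 204.79 W.
P_in = P_out/η = 204.79/0.849 = 241.21 W.
I_p = P_in/V_p = 241.21/230 = 1.05 A.

I_p ≈ 1.05 A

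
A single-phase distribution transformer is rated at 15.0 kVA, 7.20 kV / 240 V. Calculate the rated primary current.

I_p = S/V_p = 15000/7200 = 2.08 A.

I_p ≈ 2.08 A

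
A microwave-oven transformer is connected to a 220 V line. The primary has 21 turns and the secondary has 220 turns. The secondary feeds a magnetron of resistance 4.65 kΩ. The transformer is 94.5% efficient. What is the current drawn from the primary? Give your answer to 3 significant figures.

I_p ≈ 5.49 A

V_s = 220 × 220/21 = 2304.8 V.
I_s = V_s/R = 2304.8/4650 = 0.49565 A.
P_out = V_s I_s = 2304.8 × 0.49565 = 1142.3 W.
P_in = P_out/η = 1142.3/0.945 = 1208.8 W.
I_p = P_in/V_p = 1208.8/220 = 5.49 A.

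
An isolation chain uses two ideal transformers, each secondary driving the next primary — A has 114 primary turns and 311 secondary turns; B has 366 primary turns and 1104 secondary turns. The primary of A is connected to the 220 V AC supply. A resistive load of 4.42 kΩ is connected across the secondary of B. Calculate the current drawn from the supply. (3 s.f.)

I_supply ≈ 3.37 A

Secondary of A: V = 220.00 × 311/114 = 600.18 V.
Secondary of B: V = 600.18 × 1104/366 = 1810.4 V.
I_load = 1810.4/4420 = 0.40958 A, so P_out = 1810.4 × 0.40958 = 741.50 W.
All ideal ⇒ P_in = P_out, so I_supply = 741.50/220 = 3.37 A.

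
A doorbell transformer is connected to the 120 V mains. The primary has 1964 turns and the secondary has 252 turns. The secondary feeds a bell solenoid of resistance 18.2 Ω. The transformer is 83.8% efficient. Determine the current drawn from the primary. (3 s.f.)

V_s = 120 × 252/1964 = 15.397 V.
I_s = V_s/R = 15.397/18.2 = 0.84600 A.
P_out = V_s I_s = 15.397 × 0.84600 = 13.026 W.
P_in = P_out/η = 13.026/0.838 = 15.544 W.
I_p = P_in/V_p = 15.544/120 = 0.130 A.

I_p ≈ 0.130 A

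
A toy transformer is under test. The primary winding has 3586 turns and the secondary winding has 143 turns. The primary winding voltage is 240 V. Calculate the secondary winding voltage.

V_s/V_p = N_s/N_p, so V_s = 240 × 143/3586 = 9.57 V.

V_s ≈ 9.57 V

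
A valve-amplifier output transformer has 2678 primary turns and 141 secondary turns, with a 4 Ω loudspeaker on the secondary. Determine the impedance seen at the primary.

Z_p ≈ 1440 Ω

Z_p = (N_p/N_s)² × Z_s = (2678/141)² × 4 = 1440 Ω.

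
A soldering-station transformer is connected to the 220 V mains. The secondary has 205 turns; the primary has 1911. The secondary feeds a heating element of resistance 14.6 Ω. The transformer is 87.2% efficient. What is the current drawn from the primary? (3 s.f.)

I_p ≈ 0.199 A

V_s = 220 × 205/1911 = 23.600 V.
I_s = V_s/R = 23.600/14.6 = 1.6165 A.
P_out = V_s I_s = 23.600 × 1.6165 = 38.149 W.
P_in = P_out/η = 38.149/0.872 = 43.748 W.
I_p = P_in/V_p = 43.748/220 = 0.199 A.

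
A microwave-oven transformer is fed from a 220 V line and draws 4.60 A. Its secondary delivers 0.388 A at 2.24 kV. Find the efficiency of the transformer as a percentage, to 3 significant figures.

P_in = 220 × 4.60 = 1012.00 W.
P_out = 2240 × 0.388 = 869.120 W.
η = P_out/P_in = 869.120/1012.00 = 0.859.

η ≈ 85.9%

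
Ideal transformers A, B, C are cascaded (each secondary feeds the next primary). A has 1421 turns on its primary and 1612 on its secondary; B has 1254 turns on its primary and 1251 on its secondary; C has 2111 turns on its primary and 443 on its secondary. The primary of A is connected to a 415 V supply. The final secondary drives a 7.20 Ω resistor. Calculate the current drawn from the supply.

Secondary of A: V = 415.00 × 1612/1421 = 470.78 V.
Secondary of B: V = 470.78 × 1251/1254 = 469.65 V.
Secondary of C: V = 469.65 × 443/2111 = 98.559 V.
I_load = 98.559/7.20 = 13.689 A, so P_out = 98.559 × 13.689 = 1349.1 W.
All ideal ⇒ P_in = P_out, so I_supply = 1349.1/415 = 3.25 A.

I_supply ≈ 3.25 A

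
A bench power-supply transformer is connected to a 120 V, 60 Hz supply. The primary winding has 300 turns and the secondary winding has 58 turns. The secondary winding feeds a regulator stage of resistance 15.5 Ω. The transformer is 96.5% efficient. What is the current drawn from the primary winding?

I_p ≈ 0.300 A

V_s = 120 × 58/300 = 23.200 V.
I_s = V_s/R = 23.200/15.5 = 1.4968 A.
P_out = V_s I_s = 23.200 × 1.4968 = 34.725 W.
P_in = P_out/η = 34.725/0.965 = 35.985 W.
I_p = P_in/V_p = 35.985/120 = 0.300 A.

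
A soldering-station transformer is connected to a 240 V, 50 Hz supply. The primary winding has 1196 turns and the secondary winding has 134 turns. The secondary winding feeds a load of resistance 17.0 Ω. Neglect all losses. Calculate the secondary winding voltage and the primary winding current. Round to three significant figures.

V_s = V_p × N_s/N_p = 240 × 134/1196 = 26.890 V.
I_s = V_s/R = 26.890/17.0 = 1.5817 A.
I_p = I_s × N_s/N_p = 1.5817 × 134/1196 = 0.177 A.

V_s ≈ 26.9 V, I_p ≈ 0.177 A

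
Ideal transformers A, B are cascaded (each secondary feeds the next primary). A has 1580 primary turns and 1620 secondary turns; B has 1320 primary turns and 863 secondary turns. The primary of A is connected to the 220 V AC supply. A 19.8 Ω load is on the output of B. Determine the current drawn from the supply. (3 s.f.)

After A: V = 220.00 × 1620/1580 = 225.57 V.
After B: V = 225.57 × 863/1320 = 147.47 V.
I_load = 147.47/19.8 = 7.4482 A, so P_out = 147.47 × 7.4482 = 1098.4 W.
All ideal ⇒ P_in = P_out, so I_supply = 1098.4/220 = 4.99 A.

I_supply ≈ 4.99 A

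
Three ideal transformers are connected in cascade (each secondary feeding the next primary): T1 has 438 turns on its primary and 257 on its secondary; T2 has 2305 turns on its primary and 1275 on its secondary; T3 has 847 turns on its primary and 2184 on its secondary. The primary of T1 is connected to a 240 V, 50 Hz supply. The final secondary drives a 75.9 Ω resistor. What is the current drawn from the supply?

I_supply ≈ 2.21 A

After T1: V = 240.00 × 257/438 = 140.82 V.
After T2: V = 140.82 × 1275/2305 = 77.895 V.
After T3: V = 77.895 × 2184/847 = 200.85 V.
I_load = 200.85/75.9 = 2.6463 A, so P_out = 200.85 × 2.6463 = 531.52 W.
All ideal ⇒ P_in = P_out, so I_supply = 531.52/240 = 2.21 A.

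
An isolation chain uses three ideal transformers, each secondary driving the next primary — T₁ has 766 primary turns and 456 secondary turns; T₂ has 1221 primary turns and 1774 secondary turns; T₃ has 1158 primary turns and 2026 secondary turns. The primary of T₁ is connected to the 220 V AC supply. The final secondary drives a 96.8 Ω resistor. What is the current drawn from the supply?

I_supply ≈ 5.20 A

Secondary of T₁: V = 220.00 × 456/766 = 130.97 V.
Secondary of T₂: V = 130.97 × 1774/1221 = 190.28 V.
Secondary of T₃: V = 190.28 × 2026/1158 = 332.91 V.
I_load = 332.91/96.8 = 3.4392 A, so P_out = 332.91 × 3.4392 = 1144.9 W.
All ideal ⇒ P_in = P_out, so I_supply = 1144.9/220 = 5.20 A.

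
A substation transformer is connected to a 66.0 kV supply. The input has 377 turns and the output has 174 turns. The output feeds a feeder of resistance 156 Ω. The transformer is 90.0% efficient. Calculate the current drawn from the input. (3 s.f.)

V_out = 66000 × 174/377 = 30462 V.
I_out = V_out/R = 30462/156 = 195.27 A.
P_out = V_out I_out = 30462 × 195.27 = 5.9481×10^6 W.
P_in = P_out/η = 5.9481×10^6/0.900 = 6.6090×10^6 W.
I_in = P_in/V_in = 6.6090×10^6/66000 = 100 A.

I_in ≈ 100 A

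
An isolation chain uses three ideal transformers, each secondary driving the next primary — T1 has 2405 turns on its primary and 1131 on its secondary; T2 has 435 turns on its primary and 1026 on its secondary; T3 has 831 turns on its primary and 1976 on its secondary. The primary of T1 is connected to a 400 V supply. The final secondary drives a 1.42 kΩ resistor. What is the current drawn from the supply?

After T1: V = 400.00 × 1131/2405 = 188.11 V.
After T2: V = 188.11 × 1026/435 = 443.68 V.
After T3: V = 443.68 × 1976/831 = 1055.0 V.
I_load = 1055.0/1420 = 0.74296 A, so P_out = 1055.0 × 0.74296 = 783.82 W.
All ideal ⇒ P_in = P_out, so I_supply = 783.82/400 = 1.96 A.

I_supply ≈ 1.96 A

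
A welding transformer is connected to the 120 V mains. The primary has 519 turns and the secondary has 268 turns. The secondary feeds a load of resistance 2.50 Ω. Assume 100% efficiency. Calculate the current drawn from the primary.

V_s = V_p × N_s/N_p = 120 × 268/519 = 61.965 V.
I_s = V_s/R = 61.965/2.50 = 24.786 A.
For an ideal transformer I_p N_p = I_s N_s, so I_p = 24.786 × 268/519 = 12.8 A.

I_p ≈ 12.8 A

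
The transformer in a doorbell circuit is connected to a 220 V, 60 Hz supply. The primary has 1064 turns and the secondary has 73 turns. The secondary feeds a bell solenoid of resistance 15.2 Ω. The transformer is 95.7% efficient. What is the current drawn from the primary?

V_s = 220 × 73/1064 = 15.094 V.
I_s = V_s/R = 15.094/15.2 = 0.99303 A.
P_out = V_s I_s = 15.094 × 0.99303 = 14.989 W.
P_in = P_out/η = 14.989/0.957 = 15.662 W.
I_p = P_in/V_p = 15.662/220 = 0.0712 A.

I_p ≈ 0.0712 A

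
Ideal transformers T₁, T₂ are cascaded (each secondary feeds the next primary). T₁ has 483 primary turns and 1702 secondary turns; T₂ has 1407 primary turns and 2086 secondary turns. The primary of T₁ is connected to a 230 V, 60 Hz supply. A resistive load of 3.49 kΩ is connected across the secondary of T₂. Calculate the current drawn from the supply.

Secondary of T₁: V = 230.00 × 1702/483 = 810.48 V.
Secondary of T₂: V = 810.48 × 2086/1407 = 1201.6 V.
I_load = 1201.6/3490 = 0.34430 A, so P_out = 1201.6 × 0.34430 = 413.71 W.
All ideal ⇒ P_in = P_out, so I_supply = 413.71/230 = 1.80 A.

I_supply ≈ 1.80 A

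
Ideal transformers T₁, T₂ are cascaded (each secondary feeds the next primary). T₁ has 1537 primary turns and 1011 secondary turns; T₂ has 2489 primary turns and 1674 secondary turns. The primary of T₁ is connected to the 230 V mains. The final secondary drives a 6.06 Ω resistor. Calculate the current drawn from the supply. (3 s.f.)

After T₁: V = 230.00 × 1011/1537 = 151.29 V.
After T₂: V = 151.29 × 1674/2489 = 101.75 V.
I_load = 101.75/6.06 = 16.790 A, so P_out = 101.75 × 16.790 = 1708.4 W.
All ideal ⇒ P_in = P_out, so I_supply = 1708.4/230 = 7.43 A.

I_supply ≈ 7.43 A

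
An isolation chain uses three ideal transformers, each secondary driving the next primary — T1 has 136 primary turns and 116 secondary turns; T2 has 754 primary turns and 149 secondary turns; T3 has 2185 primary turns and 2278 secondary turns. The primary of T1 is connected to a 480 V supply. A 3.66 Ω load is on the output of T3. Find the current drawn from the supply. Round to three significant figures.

After T1: V = 480.00 × 116/136 = 409.41 V.
After T2: V = 409.41 × 149/754 = 80.905 V.
After T3: V = 80.905 × 2278/2185 = 84.349 V.
I_load = 84.349/3.66 = 23.046 A, so P_out = 84.349 × 23.046 = 1943.9 W.
All ideal ⇒ P_in = P_out, so I_supply = 1943.9/480 = 4.05 A.

I_supply ≈ 4.05 A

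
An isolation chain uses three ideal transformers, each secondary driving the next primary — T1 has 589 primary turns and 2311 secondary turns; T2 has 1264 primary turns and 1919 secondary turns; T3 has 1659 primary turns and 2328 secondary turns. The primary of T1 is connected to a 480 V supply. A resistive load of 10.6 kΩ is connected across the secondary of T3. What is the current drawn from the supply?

I_supply ≈ 3.16 A

Secondary of T1: V = 480.00 × 2311/589 = 1883.3 V.
Secondary of T2: V = 1883.3 × 1919/1264 = 2859.3 V.
Secondary of T3: V = 2859.3 × 2328/1659 = 4012.3 V.
I_load = 4012.3/10600 = 0.37852 A, so P_out = 4012.3 × 0.37852 = 1518.7 W.
All ideal ⇒ P_in = P_out, so I_supply = 1518.7/480 = 3.16 A.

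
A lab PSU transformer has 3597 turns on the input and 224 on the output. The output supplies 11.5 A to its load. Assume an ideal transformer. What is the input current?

For an ideal transformer I_in/I_out = N_out/N_in, so I_in = 11.5 × 224/3597 = 0.716 A.

I_in ≈ 0.716 A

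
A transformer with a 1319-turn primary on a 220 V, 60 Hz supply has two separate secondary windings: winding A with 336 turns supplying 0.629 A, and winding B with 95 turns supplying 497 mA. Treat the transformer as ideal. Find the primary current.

V_A = 220 × 336/1319 = 56.042 V; V_B = 220 × 95/1319 = 15.845 V.
P_out = V_A I_A + V_B I_B = 56.042×0.629 + 15.845×0.497 = 35.251 + 7.8751 = 43.126 W.
Ideal ⇒ P_in = P_out, so I_p = P_out/V_p = 43.126/220 = 0.196 A.

I_p ≈ 0.196 A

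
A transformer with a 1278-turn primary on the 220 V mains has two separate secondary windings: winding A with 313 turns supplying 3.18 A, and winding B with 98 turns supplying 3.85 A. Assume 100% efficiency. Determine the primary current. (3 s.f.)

I_p ≈ 1.07 A

V_A = 220 × 313/1278 = 53.881 V; V_B = 220 × 98/1278 = 16.870 V.
P_out = V_A I_A + V_B I_B = 53.881×3.18 + 16.870×3.85 = 171.34 + 64.950 = 236.29 W.
Ideal ⇒ P_in = P_out, so I_p = P_out/V_p = 236.29/220 = 1.07 A.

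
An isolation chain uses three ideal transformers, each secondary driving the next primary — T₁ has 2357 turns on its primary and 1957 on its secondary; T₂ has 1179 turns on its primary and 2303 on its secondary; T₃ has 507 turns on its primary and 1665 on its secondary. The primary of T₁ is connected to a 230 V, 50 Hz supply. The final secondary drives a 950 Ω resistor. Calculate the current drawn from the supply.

Secondary of T₁: V = 230.00 × 1957/2357 = 190.97 V.
Secondary of T₂: V = 190.97 × 2303/1179 = 373.03 V.
Secondary of T₃: V = 373.03 × 1665/507 = 1225.0 V.
I_load = 1225.0/950 = 1.2895 A, so P_out = 1225.0 × 1.2895 = 1579.7 W.
All ideal ⇒ P_in = P_out, so I_supply = 1579.7/230 = 6.87 A.

I_supply ≈ 6.87 A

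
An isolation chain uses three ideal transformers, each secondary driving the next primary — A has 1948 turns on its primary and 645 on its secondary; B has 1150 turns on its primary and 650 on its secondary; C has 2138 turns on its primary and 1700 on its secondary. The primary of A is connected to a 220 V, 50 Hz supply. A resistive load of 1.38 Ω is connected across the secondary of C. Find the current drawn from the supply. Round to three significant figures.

I_supply ≈ 3.53 A

Secondary of A: V = 220.00 × 645/1948 = 72.844 V.
Secondary of B: V = 72.844 × 650/1150 = 41.173 V.
Secondary of C: V = 41.173 × 1700/2138 = 32.738 V.
I_load = 32.738/1.38 = 23.723 A, so P_out = 32.738 × 23.723 = 776.64 W.
All ideal ⇒ P_in = P_out, so I_supply = 776.64/220 = 3.53 A.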